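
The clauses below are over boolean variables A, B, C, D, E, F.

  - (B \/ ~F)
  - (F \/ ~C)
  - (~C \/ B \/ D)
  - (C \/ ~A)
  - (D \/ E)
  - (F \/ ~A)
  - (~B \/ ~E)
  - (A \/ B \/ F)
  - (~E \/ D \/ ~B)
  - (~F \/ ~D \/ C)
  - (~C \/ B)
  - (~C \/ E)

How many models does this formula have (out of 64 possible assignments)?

The models are:
  A=F B=T C=F D=T E=F F=F
Count: 1.

1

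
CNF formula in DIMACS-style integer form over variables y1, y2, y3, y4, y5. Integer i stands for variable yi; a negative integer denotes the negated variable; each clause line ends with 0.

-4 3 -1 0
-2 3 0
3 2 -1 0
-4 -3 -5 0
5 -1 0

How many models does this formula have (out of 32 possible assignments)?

12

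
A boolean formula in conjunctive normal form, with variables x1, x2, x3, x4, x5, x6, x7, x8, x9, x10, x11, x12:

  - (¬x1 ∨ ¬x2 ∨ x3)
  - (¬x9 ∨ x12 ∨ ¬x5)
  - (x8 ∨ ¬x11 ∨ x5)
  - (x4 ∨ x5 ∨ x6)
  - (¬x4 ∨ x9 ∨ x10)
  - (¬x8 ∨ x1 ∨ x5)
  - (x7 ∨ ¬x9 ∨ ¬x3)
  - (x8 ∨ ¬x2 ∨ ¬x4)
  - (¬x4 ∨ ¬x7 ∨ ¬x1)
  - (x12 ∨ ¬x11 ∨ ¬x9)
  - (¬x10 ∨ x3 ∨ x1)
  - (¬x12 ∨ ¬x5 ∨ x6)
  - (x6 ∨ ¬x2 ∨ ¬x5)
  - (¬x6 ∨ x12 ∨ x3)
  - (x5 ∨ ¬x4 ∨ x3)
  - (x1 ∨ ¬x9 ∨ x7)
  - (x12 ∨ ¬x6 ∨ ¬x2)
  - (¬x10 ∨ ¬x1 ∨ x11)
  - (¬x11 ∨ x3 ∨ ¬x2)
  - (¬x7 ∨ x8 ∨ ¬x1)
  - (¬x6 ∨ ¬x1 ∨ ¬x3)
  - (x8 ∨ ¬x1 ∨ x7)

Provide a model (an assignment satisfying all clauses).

x1=False, x2=False, x3=True, x4=False, x5=True, x6=True, x7=True, x8=True, x9=False, x10=False, x11=False, x12=True

Pure literal: x2 appears only negated; assign x2 = False.
Set x1 = False and propagate.
Branch on x3: take x3 = True.
Try x4 = False.
The remaining clauses are satisfied by x5 = True, x6 = True, x7 = True, x8 = True, x9 = False, x10 = False, x11 = False, x12 = True.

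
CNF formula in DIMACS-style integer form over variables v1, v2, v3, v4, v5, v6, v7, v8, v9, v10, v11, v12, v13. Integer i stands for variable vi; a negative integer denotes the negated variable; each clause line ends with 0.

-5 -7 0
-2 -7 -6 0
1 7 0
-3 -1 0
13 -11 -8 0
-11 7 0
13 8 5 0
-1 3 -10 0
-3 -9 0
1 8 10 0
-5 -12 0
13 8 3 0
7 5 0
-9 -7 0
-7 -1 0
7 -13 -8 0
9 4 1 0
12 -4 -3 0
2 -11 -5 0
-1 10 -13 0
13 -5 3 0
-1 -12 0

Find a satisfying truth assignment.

Branch on v1: take v1 = False.
  then v7 is forced to True.
  then v5 is forced to False.
  then v9 is forced to False.
  then v4 is forced to True.
Branch on v2: take v2 = False.
For the remaining variables, v3 = False, v6 = True, v8 = True, v10 = False, v11 = True, v12 = True, v13 = True works.

v1=0, v2=0, v3=0, v4=1, v5=0, v6=1, v7=1, v8=1, v9=0, v10=0, v11=1, v12=1, v13=1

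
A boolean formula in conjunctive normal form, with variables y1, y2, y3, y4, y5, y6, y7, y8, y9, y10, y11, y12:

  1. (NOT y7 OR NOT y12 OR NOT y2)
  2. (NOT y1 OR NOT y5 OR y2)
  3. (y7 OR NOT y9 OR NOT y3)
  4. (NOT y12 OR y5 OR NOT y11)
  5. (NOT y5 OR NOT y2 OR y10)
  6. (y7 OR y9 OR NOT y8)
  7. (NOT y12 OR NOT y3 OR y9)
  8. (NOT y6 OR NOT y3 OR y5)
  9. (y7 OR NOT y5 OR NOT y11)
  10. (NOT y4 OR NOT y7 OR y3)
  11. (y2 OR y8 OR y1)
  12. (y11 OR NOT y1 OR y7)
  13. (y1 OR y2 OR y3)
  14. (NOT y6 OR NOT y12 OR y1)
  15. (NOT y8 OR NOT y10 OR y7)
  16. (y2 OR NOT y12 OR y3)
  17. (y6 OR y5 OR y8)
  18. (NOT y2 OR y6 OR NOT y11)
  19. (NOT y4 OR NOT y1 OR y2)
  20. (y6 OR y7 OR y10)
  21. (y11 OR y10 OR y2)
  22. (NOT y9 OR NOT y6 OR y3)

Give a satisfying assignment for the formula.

y1=False, y2=True, y3=True, y4=True, y5=True, y6=True, y7=True, y8=False, y9=False, y10=True, y11=True, y12=False

Check each clause:
  1. (NOT y2 OR NOT y7 OR NOT y12) — NOT y12 is true.
  2. (NOT y5 OR NOT y1 OR y2) — y2 is true.
  3. (NOT y9 OR y7 OR NOT y3) — NOT y9 is true.
  4. (NOT y12 OR NOT y11 OR y5) — y5 is true.
  5. (NOT y5 OR NOT y2 OR y10) — y10 is true.
  6. (NOT y8 OR y9 OR y7) — NOT y8 is true.
  7. (NOT y12 OR y9 OR NOT y3) — NOT y12 is true.
  8. (NOT y6 OR NOT y3 OR y5) — y5 is true.
  9. (y7 OR NOT y11 OR NOT y5) — y7 is true.
  10. (NOT y7 OR y3 OR NOT y4) — y3 is true.
  11. (y2 OR y1 OR y8) — y2 is true.
  12. (y7 OR y11 OR NOT y1) — y11 is true.
  13. (y2 OR y3 OR y1) — y2 is true.
  14. (y1 OR NOT y12 OR NOT y6) — NOT y12 is true.
  15. (NOT y8 OR NOT y10 OR y7) — NOT y8 is true.
  16. (y2 OR NOT y12 OR y3) — y2 is true.
  17. (y5 OR y8 OR y6) — y5 is true.
  18. (NOT y2 OR y6 OR NOT y11) — y6 is true.
  19. (NOT y4 OR y2 OR NOT y1) — y2 is true.
  20. (y6 OR y10 OR y7) — y10 is true.
  21. (y2 OR y11 OR y10) — y10 is true.
  22. (y3 OR NOT y9 OR NOT y6) — y3 is true.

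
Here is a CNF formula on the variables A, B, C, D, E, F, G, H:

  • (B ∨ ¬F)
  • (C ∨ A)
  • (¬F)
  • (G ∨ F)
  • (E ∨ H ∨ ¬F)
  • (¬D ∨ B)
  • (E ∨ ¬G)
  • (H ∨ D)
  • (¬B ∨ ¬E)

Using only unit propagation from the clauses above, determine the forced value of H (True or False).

(¬F) stands alone — F = False.
In (F ∨ G), F is now false; G must hold, so G = True.
From (¬G ∨ E) and G = True: E = True.
From (¬E ∨ ¬B) and E = True: B = False.
(B ∨ ¬D): since B = False, the clause reduces to (¬D). D = False.
(H ∨ D) with D = False leaves only H, so H = True.

True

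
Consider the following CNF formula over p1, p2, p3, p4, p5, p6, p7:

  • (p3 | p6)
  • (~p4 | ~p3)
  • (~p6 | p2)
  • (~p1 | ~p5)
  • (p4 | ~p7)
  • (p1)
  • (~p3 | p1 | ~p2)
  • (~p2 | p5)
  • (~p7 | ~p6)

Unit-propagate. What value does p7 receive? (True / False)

False

(p1) stands alone — p1 = True.
In (~p1 | ~p5), ~p1 is now false; ~p5 must hold, so p5 = False.
From (p5 | ~p2) and p5 = False: p2 = False.
(p2 | ~p6): since p2 = False, the clause reduces to (~p6). p6 = False.
From (p6 | p3) and p6 = False: p3 = True.
In (~p4 | ~p3), ~p3 is now false; ~p4 must hold, so p4 = False.
(~p7 | p4): since p4 = False, the clause reduces to (~p7). p7 = False.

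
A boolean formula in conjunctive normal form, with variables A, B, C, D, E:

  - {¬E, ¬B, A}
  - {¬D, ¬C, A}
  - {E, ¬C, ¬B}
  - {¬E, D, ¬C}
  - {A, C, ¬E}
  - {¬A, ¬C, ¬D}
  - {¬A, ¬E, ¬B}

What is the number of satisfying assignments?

Case analysis on A and C:
  A=T, C=T: remaining (B,D,E) ∈ {(F,F,F)} — 1.
  A=T, C=F: D free; 3 ways for (B,E) × 2^1 = 6.
  A=F, C=T: remaining (B,D,E) ∈ {(F,F,F)} — 1.
  A=F, C=F: remaining (B,D,E) ∈ {(F,F,F); (F,T,F); (T,F,F); (T,T,F)} — 4.
Total: 1 + 6 + 1 + 4 = 12.

12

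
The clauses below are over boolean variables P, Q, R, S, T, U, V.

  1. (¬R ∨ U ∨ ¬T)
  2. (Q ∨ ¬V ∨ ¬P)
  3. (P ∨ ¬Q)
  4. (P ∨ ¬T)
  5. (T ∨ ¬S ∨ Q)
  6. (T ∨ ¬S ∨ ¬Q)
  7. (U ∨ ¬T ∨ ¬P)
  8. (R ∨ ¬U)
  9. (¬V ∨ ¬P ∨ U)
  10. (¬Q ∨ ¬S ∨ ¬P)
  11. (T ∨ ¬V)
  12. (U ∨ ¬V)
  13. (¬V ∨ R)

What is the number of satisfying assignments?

Split on P, then T.
  P=T, T=T: remaining (Q,R,S,U,V) ∈ {(F,T,F,T,F); (F,T,T,T,F); (T,T,F,T,F); (T,T,F,T,T)} — 4.
  P=T, T=F: Q free; 3 ways for (R,S,U,V) × 2^1 = 6.
  P=F, T=T: a clause becomes empty — 0.
  P=F, T=F: remaining (Q,R,S,U,V) ∈ {(F,F,F,F,F); (F,T,F,F,F); (F,T,F,T,F)} — 3.
Total: 4 + 6 + 0 + 3 = 13.

13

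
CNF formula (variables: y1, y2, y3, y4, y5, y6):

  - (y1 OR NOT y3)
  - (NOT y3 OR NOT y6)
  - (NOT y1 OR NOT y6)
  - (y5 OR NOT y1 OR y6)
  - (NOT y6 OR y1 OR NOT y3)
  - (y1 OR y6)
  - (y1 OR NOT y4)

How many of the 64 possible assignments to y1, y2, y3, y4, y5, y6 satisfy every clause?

12

Split on y1, then y6.
  y1=1, y6=1: a clause becomes empty — 0.
  y1=1, y6=0: forces y5=1; y2, y3, y4 free → 2^3 = 8.
  y1=0, y6=1: remaining (y2,y3,y4,y5) ∈ {(0,0,0,0); (0,0,0,1); (1,0,0,0); (1,0,0,1)} — 4.
  y1=0, y6=0: a clause becomes empty — 0.
Total: 0 + 8 + 4 + 0 = 12.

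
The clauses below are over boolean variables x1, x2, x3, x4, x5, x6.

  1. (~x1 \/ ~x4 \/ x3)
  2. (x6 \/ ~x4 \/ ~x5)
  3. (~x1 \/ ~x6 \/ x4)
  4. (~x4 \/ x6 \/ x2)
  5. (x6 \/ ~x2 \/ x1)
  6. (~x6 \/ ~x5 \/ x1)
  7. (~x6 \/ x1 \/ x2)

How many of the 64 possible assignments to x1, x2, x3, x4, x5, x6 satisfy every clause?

21

Split on x6, then x1.
  x6=1, x1=1: remaining (x2,x3,x4,x5) ∈ {(0,1,1,0); (0,1,1,1); (1,1,1,0); (1,1,1,1)} — 4.
  x6=1, x1=0: remaining (x2,x3,x4,x5) ∈ {(1,0,0,0); (1,0,1,0); (1,1,0,0); (1,1,1,0)} — 4.
  x6=0, x1=1: 9 of the 16 assignments to (x2,x3,x4,x5) work.
  x6=0, x1=0: remaining (x2,x3,x4,x5) ∈ {(0,0,0,0); (0,0,0,1); (0,1,0,0); (0,1,0,1)} — 4.
Total: 4 + 4 + 9 + 4 = 21.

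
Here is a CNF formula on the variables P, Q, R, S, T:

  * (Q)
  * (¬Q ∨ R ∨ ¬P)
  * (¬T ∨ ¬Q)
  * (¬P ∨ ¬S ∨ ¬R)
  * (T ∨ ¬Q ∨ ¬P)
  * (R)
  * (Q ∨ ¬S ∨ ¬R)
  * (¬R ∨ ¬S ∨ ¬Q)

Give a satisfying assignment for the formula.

P=False  Q=True  R=True  S=False  T=False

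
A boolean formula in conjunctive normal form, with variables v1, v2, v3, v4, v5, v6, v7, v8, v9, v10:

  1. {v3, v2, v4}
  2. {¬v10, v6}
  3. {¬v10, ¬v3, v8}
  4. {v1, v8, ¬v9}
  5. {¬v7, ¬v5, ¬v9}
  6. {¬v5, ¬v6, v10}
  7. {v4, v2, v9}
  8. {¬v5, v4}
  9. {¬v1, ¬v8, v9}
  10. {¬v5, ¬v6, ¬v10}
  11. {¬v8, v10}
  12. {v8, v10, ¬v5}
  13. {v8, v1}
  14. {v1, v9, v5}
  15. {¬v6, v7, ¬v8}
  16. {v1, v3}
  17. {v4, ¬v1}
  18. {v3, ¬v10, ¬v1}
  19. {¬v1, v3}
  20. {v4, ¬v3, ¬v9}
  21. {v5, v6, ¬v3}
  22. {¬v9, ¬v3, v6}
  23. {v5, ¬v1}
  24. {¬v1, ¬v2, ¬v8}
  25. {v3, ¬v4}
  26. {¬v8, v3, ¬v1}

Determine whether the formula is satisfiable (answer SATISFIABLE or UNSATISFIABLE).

SATISFIABLE

Try v1 = False.
  then v8 is forced to True.
  then v10 is forced to True.
  then v6 is forced to True.
  then v5 is forced to False.
  then v9 is forced to True.
  then v7 is forced to True.
  then v3 is forced to True.
  then v4 is forced to True.
v2 is now unconstrained; take v2 = True.
Every clause has at least one true literal under this assignment.
So v1=0, v2=1, v3=1, v4=1, v5=0, v6=1, v7=1, v8=1, v9=1, v10=1 is a satisfying assignment.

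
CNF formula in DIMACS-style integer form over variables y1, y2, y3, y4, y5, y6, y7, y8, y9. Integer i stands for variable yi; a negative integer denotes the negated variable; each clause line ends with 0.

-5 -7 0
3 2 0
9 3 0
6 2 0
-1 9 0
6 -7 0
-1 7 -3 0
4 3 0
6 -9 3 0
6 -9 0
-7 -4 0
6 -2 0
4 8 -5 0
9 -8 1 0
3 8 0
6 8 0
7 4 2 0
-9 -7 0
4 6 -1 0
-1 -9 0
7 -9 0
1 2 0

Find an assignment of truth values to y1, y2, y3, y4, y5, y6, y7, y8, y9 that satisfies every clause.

y1 = 0, y2 = 1, y3 = 1, y4 = 1, y5 = 1, y6 = 1, y7 = 0, y8 = 0, y9 = 0

Check each clause:
  1. {¬y5, ¬y7} — ¬y7 is true.
  2. {y3, y2} — y2 is true.
  3. {y3, y9} — y3 is true.
  4. {y6, y2} — y2 is true.
  5. {¬y1, y9} — ¬y1 is true.
  6. {y6, ¬y7} — ¬y7 is true.
  7. {¬y3, ¬y1, y7} — ¬y1 is true.
  8. {y4, y3} — y3 is true.
  9. {y6, ¬y9, y3} — y3 is true.
  10. {¬y9, y6} — y6 is true.
  11. {¬y7, ¬y4} — ¬y7 is true.
  12. {¬y2, y6} — y6 is true.
  13. {¬y5, y8, y4} — y4 is true.
  14. {y1, ¬y8, y9} — ¬y8 is true.
  15. {y3, y8} — y3 is true.
  16. {y6, y8} — y6 is true.
  17. {y7, y4, y2} — y2 is true.
  18. {¬y9, ¬y7} — ¬y7 is true.
  19. {y4, ¬y1, y6} — y4 is true.
  20. {¬y1, ¬y9} — ¬y1 is true.
  21. {¬y9, y7} — ¬y9 is true.
  22. {y1, y2} — y2 is true.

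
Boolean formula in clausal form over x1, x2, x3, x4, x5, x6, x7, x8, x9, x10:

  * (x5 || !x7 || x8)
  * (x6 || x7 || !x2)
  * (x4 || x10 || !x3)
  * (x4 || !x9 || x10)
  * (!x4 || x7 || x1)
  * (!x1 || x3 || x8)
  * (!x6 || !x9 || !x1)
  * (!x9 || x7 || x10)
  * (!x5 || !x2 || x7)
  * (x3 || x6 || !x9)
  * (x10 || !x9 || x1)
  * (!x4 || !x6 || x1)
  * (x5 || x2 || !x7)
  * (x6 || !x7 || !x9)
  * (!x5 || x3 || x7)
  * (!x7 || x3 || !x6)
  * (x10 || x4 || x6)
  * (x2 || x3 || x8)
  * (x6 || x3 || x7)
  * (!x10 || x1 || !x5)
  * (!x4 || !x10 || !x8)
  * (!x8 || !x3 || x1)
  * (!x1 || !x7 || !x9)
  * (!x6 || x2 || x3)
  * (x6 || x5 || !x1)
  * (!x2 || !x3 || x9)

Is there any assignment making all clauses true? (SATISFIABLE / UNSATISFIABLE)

SATISFIABLE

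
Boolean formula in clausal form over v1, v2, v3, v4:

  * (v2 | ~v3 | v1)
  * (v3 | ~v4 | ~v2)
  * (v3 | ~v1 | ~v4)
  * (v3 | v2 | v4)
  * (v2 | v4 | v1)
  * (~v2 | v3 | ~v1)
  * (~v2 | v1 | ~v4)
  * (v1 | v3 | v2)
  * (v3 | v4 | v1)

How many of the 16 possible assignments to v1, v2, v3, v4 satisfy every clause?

5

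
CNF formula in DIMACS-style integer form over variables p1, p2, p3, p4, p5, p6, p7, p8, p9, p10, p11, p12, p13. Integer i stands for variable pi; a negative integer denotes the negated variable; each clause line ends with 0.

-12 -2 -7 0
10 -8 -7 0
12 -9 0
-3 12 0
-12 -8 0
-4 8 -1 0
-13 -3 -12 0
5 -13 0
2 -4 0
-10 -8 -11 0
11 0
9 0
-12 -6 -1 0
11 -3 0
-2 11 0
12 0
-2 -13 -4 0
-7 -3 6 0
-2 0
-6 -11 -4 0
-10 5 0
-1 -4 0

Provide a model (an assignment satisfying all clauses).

(p11) is a unit clause, so p11 = True.
Unit propagation: (p9) forces p9 = True.
The clause (p12) is unit: p12 must be True.
(~p8) is a unit clause, so p8 = False.
Unit propagation: (~p2) forces p2 = False.
Unit propagation: (~p4) forces p4 = False.
p1 occurs only negated in the remaining clauses — set p1 = False.
p3 occurs only negated in the remaining clauses — set p3 = False.
Try p5 = True.
p6, p7, p10, p13 are now unconstrained; take p6 = False, p7 = False, p10 = False, p13 = True.

p1=False, p2=False, p3=False, p4=False, p5=True, p6=False, p7=False, p8=False, p9=True, p10=False, p11=True, p12=True, p13=True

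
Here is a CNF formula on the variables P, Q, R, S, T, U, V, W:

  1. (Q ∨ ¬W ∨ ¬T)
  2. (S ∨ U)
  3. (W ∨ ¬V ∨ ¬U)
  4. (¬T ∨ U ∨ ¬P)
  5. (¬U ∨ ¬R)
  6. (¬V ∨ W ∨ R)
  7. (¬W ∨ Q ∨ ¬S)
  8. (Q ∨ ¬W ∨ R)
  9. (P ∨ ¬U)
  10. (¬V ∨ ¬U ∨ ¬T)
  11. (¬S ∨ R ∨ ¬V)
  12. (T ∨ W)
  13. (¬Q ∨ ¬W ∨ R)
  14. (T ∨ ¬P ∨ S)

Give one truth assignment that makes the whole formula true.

P=T, Q=T, R=F, S=T, T=T, U=T, V=F, W=F

Check each clause:
  1. (Q ∨ ¬W ∨ ¬T) — ¬W is true.
  2. (U ∨ S) — S is true.
  3. (¬U ∨ ¬V ∨ W) — ¬V is true.
  4. (¬P ∨ ¬T ∨ U) — U is true.
  5. (¬R ∨ ¬U) — ¬R is true.
  6. (R ∨ W ∨ ¬V) — ¬V is true.
  7. (Q ∨ ¬S ∨ ¬W) — ¬W is true.
  8. (¬W ∨ Q ∨ R) — ¬W is true.
  9. (P ∨ ¬U) — P is true.
  10. (¬T ∨ ¬V ∨ ¬U) — ¬V is true.
  11. (R ∨ ¬S ∨ ¬V) — ¬V is true.
  12. (W ∨ T) — T is true.
  13. (¬W ∨ R ∨ ¬Q) — ¬W is true.
  14. (¬P ∨ S ∨ T) — S is true.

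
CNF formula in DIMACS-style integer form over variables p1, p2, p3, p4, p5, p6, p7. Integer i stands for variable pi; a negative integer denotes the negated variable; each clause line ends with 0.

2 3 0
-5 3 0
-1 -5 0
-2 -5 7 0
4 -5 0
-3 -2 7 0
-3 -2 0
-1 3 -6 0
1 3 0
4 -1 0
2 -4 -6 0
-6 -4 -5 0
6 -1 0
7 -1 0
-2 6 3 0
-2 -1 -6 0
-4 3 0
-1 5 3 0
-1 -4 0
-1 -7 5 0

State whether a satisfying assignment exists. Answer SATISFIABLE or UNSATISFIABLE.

Set p1 = False and propagate.
  then p3 is forced to True.
  then p2 is forced to False.
Branch on p4: take p4 = False.
  then p5 is forced to False.
p6, p7 are now unconstrained; take p6 = False, p7 = False.
So p1=False, p2=False, p3=True, p4=False, p5=False, p6=False, p7=False is a satisfying assignment.

SATISFIABLE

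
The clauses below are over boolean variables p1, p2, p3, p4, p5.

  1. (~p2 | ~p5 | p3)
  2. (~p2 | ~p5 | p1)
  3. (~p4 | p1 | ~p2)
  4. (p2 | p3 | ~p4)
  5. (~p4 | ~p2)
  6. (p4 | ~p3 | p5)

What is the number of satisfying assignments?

13

Split on p2, then p4.
  p2=1, p4=1: a clause becomes empty — 0.
  p2=1, p4=0: remaining (p1,p3,p5) ∈ {(0,0,0); (1,0,0); (1,1,1)} — 3.
  p2=0, p4=1: remaining (p1,p3,p5) ∈ {(0,1,0); (0,1,1); (1,1,0); (1,1,1)} — 4.
  p2=0, p4=0: p1 free; 3 ways for (p3,p5) × 2^1 = 6.
Total: 0 + 3 + 4 + 6 = 13.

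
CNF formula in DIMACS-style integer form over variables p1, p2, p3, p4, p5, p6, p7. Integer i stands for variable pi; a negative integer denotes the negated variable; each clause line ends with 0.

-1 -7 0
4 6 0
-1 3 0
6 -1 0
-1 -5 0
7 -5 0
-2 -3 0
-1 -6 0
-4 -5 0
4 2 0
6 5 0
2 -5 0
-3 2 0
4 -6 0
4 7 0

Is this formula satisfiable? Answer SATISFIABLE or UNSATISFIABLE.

SATISFIABLE

p1 occurs only negated in the remaining clauses — set p1 = False.
Branch on p2: take p2 = True.
  then p3 is forced to False.
Branch on p4: take p4 = True.
  then p5 is forced to False.
  then p6 is forced to True.
p7 is now unconstrained; take p7 = True.
So p1 = False, p2 = True, p3 = False, p4 = True, p5 = False, p6 = True, p7 = True is a satisfying assignment.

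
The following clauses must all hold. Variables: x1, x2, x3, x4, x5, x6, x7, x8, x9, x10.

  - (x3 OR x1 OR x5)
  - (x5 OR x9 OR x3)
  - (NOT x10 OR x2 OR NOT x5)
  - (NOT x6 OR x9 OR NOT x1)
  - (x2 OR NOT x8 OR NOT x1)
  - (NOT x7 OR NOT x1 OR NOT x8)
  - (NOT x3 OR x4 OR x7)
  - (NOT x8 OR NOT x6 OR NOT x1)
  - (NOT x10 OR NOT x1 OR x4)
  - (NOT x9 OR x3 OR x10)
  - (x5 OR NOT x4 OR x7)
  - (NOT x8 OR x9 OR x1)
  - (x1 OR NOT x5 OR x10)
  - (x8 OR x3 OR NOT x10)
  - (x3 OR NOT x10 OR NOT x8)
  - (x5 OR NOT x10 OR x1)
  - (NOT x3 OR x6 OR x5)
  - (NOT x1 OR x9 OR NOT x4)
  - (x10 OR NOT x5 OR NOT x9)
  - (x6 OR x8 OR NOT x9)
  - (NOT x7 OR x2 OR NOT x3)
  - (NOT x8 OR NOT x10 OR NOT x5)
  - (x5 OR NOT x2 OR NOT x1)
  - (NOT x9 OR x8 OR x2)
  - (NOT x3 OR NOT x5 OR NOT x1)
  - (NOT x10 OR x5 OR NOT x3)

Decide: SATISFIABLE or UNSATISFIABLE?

SATISFIABLE

Set x1 = True and propagate.
The remaining clauses are satisfied by x2 = True, x3 = False, x4 = False, x5 = True, x6 = False, x7 = False, x8 = True, x9 = False, x10 = False.
So x1=T  x2=T  x3=F  x4=F  x5=T  x6=F  x7=F  x8=T  x9=F  x10=F is a satisfying assignment.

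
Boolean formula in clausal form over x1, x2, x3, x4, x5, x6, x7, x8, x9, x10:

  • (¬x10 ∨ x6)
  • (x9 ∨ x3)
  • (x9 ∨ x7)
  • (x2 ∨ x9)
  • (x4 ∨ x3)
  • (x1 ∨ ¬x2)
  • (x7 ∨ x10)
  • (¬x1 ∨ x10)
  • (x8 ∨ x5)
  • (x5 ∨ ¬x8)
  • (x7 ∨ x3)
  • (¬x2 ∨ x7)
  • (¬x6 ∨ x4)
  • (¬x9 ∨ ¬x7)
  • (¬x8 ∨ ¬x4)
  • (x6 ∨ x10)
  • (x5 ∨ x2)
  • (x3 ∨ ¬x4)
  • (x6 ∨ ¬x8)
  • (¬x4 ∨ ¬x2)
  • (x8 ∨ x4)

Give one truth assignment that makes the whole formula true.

x1 = True  x2 = False  x3 = True  x4 = True  x5 = True  x6 = True  x7 = False  x8 = False  x9 = True  x10 = True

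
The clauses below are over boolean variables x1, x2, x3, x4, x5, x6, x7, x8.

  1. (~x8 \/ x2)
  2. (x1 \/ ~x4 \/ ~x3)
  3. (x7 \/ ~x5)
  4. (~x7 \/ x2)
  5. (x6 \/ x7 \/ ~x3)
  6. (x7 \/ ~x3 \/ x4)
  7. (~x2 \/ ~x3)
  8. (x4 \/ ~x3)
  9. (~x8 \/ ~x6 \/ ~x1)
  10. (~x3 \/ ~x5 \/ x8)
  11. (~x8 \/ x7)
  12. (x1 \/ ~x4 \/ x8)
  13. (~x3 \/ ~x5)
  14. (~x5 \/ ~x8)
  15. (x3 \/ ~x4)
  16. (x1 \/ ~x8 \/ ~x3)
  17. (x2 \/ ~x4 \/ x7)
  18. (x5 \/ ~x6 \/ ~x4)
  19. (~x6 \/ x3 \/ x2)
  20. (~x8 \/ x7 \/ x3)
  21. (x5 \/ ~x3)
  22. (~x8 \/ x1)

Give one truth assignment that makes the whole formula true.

x1=T, x2=T, x3=F, x4=F, x5=F, x6=F, x7=T, x8=T

Try x1 = True.
Branch on x2: take x2 = True.
  then x3 is forced to False.
  then x4 is forced to False.
The remaining clauses are satisfied by x5 = False, x6 = False, x7 = True, x8 = True.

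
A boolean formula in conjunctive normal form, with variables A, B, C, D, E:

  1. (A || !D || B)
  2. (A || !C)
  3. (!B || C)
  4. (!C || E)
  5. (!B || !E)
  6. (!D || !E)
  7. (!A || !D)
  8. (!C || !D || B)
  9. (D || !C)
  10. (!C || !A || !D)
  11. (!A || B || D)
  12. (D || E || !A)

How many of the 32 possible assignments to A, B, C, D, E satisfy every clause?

Satisfying assignments:
  A=0 B=0 C=0 D=0 E=0
  A=0 B=0 C=0 D=0 E=1
That's 2 in total.

2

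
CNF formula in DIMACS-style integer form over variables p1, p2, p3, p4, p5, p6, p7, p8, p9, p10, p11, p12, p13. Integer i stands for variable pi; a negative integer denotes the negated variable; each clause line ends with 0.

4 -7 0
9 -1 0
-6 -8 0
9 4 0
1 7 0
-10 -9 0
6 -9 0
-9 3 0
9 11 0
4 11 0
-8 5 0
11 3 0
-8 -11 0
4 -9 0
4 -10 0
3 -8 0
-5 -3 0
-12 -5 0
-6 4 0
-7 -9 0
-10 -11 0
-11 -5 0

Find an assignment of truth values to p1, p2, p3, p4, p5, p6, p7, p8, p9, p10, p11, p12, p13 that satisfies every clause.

p1 = 0  p2 = 1  p3 = 1  p4 = 1  p5 = 0  p6 = 0  p7 = 1  p8 = 0  p9 = 0  p10 = 0  p11 = 1  p12 = 0  p13 = 1

Check each clause:
  1. {¬p7, p4} — p4 is true.
  2. {p9, ¬p1} — ¬p1 is true.
  3. {¬p8, ¬p6} — ¬p8 is true.
  4. {p4, p9} — p4 is true.
  5. {p7, p1} — p7 is true.
  6. {¬p9, ¬p10} — ¬p10 is true.
  7. {¬p9, p6} — ¬p9 is true.
  8. {¬p9, p3} — p3 is true.
  9. {p9, p11} — p11 is true.
  10. {p4, p11} — p11 is true.
  11. {p5, ¬p8} — ¬p8 is true.
  12. {p11, p3} — p3 is true.
  13. {¬p8, ¬p11} — ¬p8 is true.
  14. {¬p9, p4} — p4 is true.
  15. {¬p10, p4} — p4 is true.
  16. {¬p8, p3} — ¬p8 is true.
  17. {¬p3, ¬p5} — ¬p5 is true.
  18. {¬p12, ¬p5} — ¬p5 is true.
  19. {p4, ¬p6} — ¬p6 is true.
  20. {¬p7, ¬p9} — ¬p9 is true.
  21. {¬p11, ¬p10} — ¬p10 is true.
  22. {¬p5, ¬p11} — ¬p5 is true.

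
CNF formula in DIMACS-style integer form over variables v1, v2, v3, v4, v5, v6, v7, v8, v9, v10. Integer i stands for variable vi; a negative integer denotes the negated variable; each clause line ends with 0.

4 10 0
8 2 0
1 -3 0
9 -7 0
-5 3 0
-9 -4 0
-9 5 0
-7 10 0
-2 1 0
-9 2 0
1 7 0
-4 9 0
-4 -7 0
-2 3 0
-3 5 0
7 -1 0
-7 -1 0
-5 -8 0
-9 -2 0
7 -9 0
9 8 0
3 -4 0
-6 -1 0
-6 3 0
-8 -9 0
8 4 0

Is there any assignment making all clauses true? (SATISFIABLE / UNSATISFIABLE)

UNSATISFIABLE

v9 = True:
  propagation gives v4=False, v10=True, v5=True, v3=True; an empty clause results — contradiction.
v9 = False:
  propagation gives v7=False, v1=True; an empty clause results — contradiction.
Every branch closes, so no satisfying assignment exists.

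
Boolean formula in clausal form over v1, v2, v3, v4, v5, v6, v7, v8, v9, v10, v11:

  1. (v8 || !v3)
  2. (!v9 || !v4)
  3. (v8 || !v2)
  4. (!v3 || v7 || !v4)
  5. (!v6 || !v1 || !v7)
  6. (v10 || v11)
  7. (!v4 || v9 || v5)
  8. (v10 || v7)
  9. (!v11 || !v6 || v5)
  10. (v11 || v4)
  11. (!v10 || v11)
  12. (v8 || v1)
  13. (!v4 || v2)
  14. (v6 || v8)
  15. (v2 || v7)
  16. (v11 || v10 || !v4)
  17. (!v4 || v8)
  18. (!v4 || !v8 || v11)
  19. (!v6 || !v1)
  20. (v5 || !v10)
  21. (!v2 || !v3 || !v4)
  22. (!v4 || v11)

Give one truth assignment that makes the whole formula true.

Pure literal: v5 appears only positively; assign v5 = True.
Try v1 = True.
  then v6 is forced to False.
  then v8 is forced to True.
For the remaining variables, v2 = False, v3 = True, v4 = False, v7 = True, v9 = True, v10 = False, v11 = True works.
Every clause has at least one true literal under this assignment.

v1 = True  v2 = False  v3 = True  v4 = False  v5 = True  v6 = False  v7 = True  v8 = True  v9 = True  v10 = False  v11 = True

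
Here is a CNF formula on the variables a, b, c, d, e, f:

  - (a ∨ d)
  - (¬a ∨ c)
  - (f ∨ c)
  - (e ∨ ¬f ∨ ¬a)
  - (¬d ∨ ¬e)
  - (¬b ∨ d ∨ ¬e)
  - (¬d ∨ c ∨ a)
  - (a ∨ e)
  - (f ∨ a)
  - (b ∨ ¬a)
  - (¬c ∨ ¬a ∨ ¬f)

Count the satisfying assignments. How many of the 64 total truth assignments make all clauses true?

2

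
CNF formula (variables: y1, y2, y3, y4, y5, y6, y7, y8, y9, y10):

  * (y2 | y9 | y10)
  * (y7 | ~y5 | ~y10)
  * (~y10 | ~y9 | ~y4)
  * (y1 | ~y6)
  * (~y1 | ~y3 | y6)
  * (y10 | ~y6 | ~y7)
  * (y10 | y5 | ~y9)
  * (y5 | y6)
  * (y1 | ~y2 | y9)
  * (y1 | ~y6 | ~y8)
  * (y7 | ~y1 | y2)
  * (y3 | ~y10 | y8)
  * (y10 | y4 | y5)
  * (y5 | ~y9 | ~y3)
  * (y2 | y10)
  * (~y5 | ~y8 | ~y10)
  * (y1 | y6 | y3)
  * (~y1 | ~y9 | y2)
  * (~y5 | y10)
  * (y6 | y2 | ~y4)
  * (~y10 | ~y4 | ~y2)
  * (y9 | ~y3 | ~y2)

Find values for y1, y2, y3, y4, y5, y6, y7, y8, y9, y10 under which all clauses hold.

y1 = F  y2 = T  y3 = T  y4 = F  y5 = T  y6 = F  y7 = T  y8 = F  y9 = T  y10 = T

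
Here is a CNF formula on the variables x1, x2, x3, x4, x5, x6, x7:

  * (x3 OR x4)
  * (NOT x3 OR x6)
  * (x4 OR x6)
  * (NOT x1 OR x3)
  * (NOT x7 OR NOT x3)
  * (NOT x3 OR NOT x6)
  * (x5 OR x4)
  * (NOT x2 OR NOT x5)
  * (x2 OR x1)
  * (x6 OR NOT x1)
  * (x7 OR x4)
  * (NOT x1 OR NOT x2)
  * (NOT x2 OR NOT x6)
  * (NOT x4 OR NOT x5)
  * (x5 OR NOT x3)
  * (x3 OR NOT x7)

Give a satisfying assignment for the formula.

x1 = False  x2 = True  x3 = False  x4 = True  x5 = False  x6 = False  x7 = False

Try x1 = False.
  then x2 is forced to True.
  then x5 is forced to False.
  then x4 is forced to True.
  then x6 is forced to False.
  then x3 is forced to False.
  then x7 is forced to False.
Check each clause:
  1. (x4 OR x3) — x4 is true.
  2. (x6 OR NOT x3) — NOT x3 is true.
  3. (x6 OR x4) — x4 is true.
  4. (NOT x1 OR x3) — NOT x1 is true.
  5. (NOT x3 OR NOT x7) — NOT x7 is true.
  6. (NOT x6 OR NOT x3) — NOT x6 is true.
  7. (x4 OR x5) — x4 is true.
  8. (NOT x5 OR NOT x2) — NOT x5 is true.
  9. (x1 OR x2) — x2 is true.
  10. (x6 OR NOT x1) — NOT x1 is true.
  11. (x4 OR x7) — x4 is true.
  12. (NOT x1 OR NOT x2) — NOT x1 is true.
  13. (NOT x6 OR NOT x2) — NOT x6 is true.
  14. (NOT x4 OR NOT x5) — NOT x5 is true.
  15. (x5 OR NOT x3) — NOT x3 is true.
  16. (NOT x7 OR x3) — NOT x7 is true.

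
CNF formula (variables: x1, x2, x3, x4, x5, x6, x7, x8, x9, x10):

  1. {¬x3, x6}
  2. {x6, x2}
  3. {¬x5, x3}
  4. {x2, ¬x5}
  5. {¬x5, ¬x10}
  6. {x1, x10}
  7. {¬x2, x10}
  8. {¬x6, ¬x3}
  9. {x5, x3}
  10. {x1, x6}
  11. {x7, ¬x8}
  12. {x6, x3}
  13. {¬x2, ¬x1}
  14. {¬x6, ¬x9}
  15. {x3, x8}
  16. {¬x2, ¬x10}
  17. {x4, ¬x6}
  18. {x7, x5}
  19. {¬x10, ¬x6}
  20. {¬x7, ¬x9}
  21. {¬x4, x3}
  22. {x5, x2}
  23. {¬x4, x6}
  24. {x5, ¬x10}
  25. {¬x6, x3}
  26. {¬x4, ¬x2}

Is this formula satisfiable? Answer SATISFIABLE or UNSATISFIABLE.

x6 = True:
  propagation gives x3=False; an empty clause results — contradiction.
x6 = False:
  propagation gives x3=False; an empty clause results — contradiction.
Every branch closes, so no satisfying assignment exists.

UNSATISFIABLE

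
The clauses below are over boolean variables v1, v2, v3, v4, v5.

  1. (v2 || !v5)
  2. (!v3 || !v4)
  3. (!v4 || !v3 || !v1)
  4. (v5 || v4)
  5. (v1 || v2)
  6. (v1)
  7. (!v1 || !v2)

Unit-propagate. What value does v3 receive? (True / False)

False

Unit clause (v1) sets v1 = True.
In (!v2 || !v1), !v1 is now false; !v2 must hold, so v2 = False.
From (!v5 || v2) and v2 = False: v5 = False.
(v4 || v5): since v5 = False, the clause reduces to (v4). v4 = True.
(!v4 || !v3) with v4 = True leaves only !v3, so v3 = False.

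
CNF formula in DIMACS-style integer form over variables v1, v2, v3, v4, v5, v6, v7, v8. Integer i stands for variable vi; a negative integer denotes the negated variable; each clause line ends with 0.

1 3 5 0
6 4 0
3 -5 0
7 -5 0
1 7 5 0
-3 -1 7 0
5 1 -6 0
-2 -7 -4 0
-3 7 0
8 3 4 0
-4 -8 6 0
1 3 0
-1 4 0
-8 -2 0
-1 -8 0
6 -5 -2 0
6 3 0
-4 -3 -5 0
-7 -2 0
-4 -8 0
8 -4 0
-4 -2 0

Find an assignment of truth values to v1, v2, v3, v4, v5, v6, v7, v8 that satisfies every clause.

v2 occurs only negated in the remaining clauses — set v2 = False.
Branch on v1: take v1 = False.
  then v3 is forced to True.
  then v7 is forced to True.
The remaining clauses are satisfied by v4 = False, v5 = True, v6 = True, v8 = True.
Every clause has at least one true literal under this assignment.

v1=False  v2=False  v3=True  v4=False  v5=True  v6=True  v7=True  v8=True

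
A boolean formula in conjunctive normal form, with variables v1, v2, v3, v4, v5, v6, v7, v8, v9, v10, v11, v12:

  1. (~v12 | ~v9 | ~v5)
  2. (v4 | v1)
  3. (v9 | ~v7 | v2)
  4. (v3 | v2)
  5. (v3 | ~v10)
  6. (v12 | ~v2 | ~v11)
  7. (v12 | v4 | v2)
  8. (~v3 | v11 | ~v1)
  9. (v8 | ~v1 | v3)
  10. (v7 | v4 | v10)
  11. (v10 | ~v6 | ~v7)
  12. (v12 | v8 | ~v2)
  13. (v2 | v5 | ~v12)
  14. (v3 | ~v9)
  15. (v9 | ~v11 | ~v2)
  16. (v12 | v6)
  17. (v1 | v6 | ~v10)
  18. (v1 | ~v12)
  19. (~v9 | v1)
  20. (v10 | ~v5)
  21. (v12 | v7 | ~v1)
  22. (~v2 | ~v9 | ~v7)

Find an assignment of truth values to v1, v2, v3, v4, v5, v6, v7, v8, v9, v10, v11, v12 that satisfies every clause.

v1 = True, v2 = False, v3 = True, v4 = True, v5 = True, v6 = True, v7 = True, v8 = False, v9 = True, v10 = True, v11 = True, v12 = False

Check each clause:
  1. (~v12 | ~v9 | ~v5) — ~v12 is true.
  2. (v1 | v4) — v1 is true.
  3. (v9 | ~v7 | v2) — v9 is true.
  4. (v3 | v2) — v3 is true.
  5. (v3 | ~v10) — v3 is true.
  6. (v12 | ~v2 | ~v11) — ~v2 is true.
  7. (v4 | v2 | v12) — v4 is true.
  8. (~v3 | ~v1 | v11) — v11 is true.
  9. (v8 | v3 | ~v1) — v3 is true.
  10. (v7 | v4 | v10) — v10 is true.
  11. (v10 | ~v6 | ~v7) — v10 is true.
  12. (v8 | v12 | ~v2) — ~v2 is true.
  13. (v2 | v5 | ~v12) — ~v12 is true.
  14. (~v9 | v3) — v3 is true.
  15. (~v11 | v9 | ~v2) — v9 is true.
  16. (v6 | v12) — v6 is true.
  17. (v1 | ~v10 | v6) — v1 is true.
  18. (v1 | ~v12) — v1 is true.
  19. (v1 | ~v9) — v1 is true.
  20. (~v5 | v10) — v10 is true.
  21. (v7 | v12 | ~v1) — v7 is true.
  22. (~v2 | ~v7 | ~v9) — ~v2 is true.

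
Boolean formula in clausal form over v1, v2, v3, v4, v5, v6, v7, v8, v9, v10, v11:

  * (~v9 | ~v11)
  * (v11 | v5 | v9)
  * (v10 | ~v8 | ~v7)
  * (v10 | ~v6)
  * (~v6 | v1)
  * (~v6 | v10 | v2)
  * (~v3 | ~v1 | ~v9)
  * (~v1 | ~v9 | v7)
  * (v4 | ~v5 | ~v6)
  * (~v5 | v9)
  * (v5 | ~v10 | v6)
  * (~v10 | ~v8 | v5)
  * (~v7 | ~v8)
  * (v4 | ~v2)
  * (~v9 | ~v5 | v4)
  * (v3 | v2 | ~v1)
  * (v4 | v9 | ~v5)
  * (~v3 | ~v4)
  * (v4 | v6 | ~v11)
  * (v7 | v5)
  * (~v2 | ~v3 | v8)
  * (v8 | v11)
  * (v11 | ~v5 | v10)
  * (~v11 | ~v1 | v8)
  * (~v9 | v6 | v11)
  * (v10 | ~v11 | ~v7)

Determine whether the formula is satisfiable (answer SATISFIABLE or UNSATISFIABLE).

UNSATISFIABLE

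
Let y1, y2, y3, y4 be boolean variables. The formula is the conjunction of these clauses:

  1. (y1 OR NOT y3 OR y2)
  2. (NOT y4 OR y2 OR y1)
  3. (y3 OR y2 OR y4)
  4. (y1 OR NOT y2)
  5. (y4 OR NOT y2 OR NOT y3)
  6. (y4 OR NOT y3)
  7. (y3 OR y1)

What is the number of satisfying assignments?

The models are:
  y1=1 y2=0 y3=0 y4=1
  y1=1 y2=0 y3=1 y4=1
  y1=1 y2=1 y3=0 y4=0
  y1=1 y2=1 y3=0 y4=1
  y1=1 y2=1 y3=1 y4=1
Count: 5.

5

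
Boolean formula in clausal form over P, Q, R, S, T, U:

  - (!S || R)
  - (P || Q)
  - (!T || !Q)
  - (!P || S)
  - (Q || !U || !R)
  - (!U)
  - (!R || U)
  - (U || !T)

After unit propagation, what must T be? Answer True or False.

False

Unit clause (!U) sets U = False.
(U || !R) with U = False leaves only !R, so R = False.
(R || !S): since R = False, the clause reduces to (!S). S = False.
(!P || S) with S = False leaves only !P, so P = False.
(P || Q) with P = False leaves only Q, so Q = True.
In (!Q || !T), !Q is now false; !T must hold, so T = False.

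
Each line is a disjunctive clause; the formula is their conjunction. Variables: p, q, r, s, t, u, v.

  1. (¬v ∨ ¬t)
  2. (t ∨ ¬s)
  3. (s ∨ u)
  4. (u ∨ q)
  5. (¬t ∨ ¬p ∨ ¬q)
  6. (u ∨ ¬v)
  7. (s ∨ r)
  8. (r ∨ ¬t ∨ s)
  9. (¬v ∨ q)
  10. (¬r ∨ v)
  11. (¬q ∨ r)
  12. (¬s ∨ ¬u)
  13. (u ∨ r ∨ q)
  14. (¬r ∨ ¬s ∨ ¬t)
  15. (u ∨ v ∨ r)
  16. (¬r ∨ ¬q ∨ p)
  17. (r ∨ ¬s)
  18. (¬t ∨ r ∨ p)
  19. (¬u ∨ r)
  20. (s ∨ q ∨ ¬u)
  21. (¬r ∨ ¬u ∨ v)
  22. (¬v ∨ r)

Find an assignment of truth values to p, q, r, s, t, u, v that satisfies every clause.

p=1, q=1, r=1, s=0, t=0, u=1, v=1

Branch on p: take p = True.
The remaining clauses are satisfied by q = True, r = True, s = False, t = False, u = True, v = True.
Every clause has at least one true literal under this assignment.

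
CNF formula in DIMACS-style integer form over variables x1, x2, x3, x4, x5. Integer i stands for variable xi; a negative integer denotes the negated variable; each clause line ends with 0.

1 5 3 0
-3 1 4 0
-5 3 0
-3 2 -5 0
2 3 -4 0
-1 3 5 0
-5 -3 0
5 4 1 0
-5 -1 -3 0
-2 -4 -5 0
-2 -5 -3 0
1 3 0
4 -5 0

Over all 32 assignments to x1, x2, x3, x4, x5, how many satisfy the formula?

6

Satisfying assignments:
  x1=F x2=F x3=T x4=T x5=F
  x1=F x2=T x3=T x4=T x5=F
  x1=T x2=F x3=T x4=F x5=F
  x1=T x2=F x3=T x4=T x5=F
  x1=T x2=T x3=T x4=F x5=F
  x1=T x2=T x3=T x4=T x5=F
That's 6 in total.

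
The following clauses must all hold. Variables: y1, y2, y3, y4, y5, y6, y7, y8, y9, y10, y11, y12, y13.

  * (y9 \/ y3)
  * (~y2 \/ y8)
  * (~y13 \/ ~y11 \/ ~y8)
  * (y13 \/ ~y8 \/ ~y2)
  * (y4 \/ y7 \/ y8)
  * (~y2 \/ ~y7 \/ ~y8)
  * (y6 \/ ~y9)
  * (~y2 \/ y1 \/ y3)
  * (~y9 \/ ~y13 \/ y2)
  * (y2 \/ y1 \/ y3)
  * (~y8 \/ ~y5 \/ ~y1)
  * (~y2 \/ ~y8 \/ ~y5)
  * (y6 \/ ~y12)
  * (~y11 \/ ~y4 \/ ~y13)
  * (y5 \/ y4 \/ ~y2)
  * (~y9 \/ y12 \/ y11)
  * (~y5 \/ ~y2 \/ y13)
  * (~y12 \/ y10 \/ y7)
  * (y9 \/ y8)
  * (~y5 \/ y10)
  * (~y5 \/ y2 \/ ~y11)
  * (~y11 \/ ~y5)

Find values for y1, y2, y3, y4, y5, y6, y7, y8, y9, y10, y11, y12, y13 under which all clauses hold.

Pure literal: y6 appears only positively; assign y6 = True.
Branch on y1: take y1 = True.
Set y2 = False and propagate.
Branch on y3: take y3 = False.
  then y9 is forced to True.
  then y13 is forced to False.
For the remaining variables, y4 = True, y5 = False, y7 = True, y8 = True, y10 = False, y11 = True, y12 = True works.

y1=1, y2=0, y3=0, y4=1, y5=0, y6=1, y7=1, y8=1, y9=1, y10=0, y11=1, y12=1, y13=0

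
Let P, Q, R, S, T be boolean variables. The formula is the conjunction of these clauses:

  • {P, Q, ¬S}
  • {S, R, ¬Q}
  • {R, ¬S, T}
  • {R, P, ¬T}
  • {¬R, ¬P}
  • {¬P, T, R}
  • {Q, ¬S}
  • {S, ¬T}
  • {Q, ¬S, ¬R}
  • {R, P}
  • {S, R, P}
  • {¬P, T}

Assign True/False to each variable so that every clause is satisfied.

P = False  Q = True  R = True  S = True  T = False

Check each clause:
  1. {¬S, P, Q} — Q is true.
  2. {¬Q, S, R} — R is true.
  3. {R, T, ¬S} — R is true.
  4. {¬T, R, P} — R is true.
  5. {¬P, ¬R} — ¬P is true.
  6. {¬P, R, T} — R is true.
  7. {Q, ¬S} — Q is true.
  8. {S, ¬T} — ¬T is true.
  9. {Q, ¬S, ¬R} — Q is true.
  10. {P, R} — R is true.
  11. {S, P, R} — R is true.
  12. {¬P, T} — ¬P is true.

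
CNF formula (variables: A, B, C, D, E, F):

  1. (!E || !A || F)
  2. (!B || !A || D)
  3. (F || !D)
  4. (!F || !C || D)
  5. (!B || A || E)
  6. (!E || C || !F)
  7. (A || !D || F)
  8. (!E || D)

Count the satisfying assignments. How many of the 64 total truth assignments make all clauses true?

16

Case analysis on D and F:
  D=1, F=1: 10 of the 16 assignments to (A,B,C,E) work.
  D=1, F=0: a clause becomes empty — 0.
  D=0, F=1: remaining (A,B,C,E) ∈ {(0,0,0,0); (1,0,0,0)} — 2.
  D=0, F=0: remaining (A,B,C,E) ∈ {(0,0,0,0); (0,0,1,0); (1,0,0,0); (1,0,1,0)} — 4.
Total: 10 + 0 + 2 + 4 = 16.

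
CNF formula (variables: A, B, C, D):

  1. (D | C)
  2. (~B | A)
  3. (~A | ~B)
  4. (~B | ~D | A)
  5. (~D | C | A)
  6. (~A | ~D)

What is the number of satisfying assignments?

3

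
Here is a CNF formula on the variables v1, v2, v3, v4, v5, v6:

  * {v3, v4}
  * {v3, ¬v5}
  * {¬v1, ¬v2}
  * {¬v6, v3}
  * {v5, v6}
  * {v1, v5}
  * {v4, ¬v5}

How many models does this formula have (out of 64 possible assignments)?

Case analysis on v5 and v3:
  v5=T, v3=T: v6 free; 3 ways for (v1,v2,v4) × 2^1 = 6.
  v5=T, v3=F: a clause becomes empty — 0.
  v5=F, v3=T: remaining (v1,v2,v4,v6) ∈ {(T,F,F,T); (T,F,T,T)} — 2.
  v5=F, v3=F: a clause becomes empty — 0.
Total: 6 + 0 + 2 + 0 = 8.

8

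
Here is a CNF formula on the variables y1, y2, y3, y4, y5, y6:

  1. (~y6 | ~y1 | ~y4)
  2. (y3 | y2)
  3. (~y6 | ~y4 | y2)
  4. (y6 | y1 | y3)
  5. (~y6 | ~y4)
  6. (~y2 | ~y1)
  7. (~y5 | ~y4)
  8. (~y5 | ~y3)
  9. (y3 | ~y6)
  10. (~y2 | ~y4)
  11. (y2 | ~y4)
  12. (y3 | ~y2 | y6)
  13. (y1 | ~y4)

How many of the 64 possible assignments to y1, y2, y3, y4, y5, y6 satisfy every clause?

6

Satisfying assignments:
  y1=F y2=F y3=T y4=F y5=F y6=F
  y1=F y2=F y3=T y4=F y5=F y6=T
  y1=F y2=T y3=T y4=F y5=F y6=F
  y1=F y2=T y3=T y4=F y5=F y6=T
  y1=T y2=F y3=T y4=F y5=F y6=F
  y1=T y2=F y3=T y4=F y5=F y6=T
That's 6 in total.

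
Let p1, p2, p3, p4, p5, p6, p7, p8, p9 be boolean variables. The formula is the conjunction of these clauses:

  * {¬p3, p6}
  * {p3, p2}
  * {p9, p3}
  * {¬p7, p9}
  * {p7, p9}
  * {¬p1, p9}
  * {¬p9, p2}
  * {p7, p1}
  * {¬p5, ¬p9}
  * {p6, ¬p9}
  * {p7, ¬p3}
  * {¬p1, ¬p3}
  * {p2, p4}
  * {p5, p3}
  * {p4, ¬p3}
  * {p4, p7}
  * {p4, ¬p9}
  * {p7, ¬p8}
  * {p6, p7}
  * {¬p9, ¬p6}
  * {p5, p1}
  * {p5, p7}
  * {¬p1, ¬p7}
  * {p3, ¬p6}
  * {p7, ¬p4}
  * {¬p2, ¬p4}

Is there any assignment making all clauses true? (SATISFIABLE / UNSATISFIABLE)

p7 = True:
  propagation gives p9=True, p2=True, p5=False, p6=True; an empty clause results — contradiction.
p7 = False:
  propagation gives p9=True, p2=True, p1=True, p5=False; an empty clause results — contradiction.
Every branch closes, so no satisfying assignment exists.

UNSATISFIABLE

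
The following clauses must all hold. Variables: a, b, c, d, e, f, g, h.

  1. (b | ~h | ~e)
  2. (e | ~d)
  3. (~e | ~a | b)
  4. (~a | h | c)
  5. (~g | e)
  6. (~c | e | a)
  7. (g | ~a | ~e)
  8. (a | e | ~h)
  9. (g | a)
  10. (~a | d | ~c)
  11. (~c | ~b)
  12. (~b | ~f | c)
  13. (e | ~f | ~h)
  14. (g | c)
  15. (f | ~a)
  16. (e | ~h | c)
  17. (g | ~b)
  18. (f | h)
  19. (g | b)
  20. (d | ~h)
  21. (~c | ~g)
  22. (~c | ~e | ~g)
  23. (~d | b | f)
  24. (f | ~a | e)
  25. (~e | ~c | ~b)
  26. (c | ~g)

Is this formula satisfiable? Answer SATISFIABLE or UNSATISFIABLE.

e = True:
  c = True:
    propagation gives b=False, h=False, a=False, g=True; an empty clause results — contradiction.
  c = False:
    propagation gives g=True; an empty clause results — contradiction.
e = False:
  propagation gives d=False, g=False, a=True, c=False; an empty clause results — contradiction.
Every branch closes, so no satisfying assignment exists.

UNSATISFIABLE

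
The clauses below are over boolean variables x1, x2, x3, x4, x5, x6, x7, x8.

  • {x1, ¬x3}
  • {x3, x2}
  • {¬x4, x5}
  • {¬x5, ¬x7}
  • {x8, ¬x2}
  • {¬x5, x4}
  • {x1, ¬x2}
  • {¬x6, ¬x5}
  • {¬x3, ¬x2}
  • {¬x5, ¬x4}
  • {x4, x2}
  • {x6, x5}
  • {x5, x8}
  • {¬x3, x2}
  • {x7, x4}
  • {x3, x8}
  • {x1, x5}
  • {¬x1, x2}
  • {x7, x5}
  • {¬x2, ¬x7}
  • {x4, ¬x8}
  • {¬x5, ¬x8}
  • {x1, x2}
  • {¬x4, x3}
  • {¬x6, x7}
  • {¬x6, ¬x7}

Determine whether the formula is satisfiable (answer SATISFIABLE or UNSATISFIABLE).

UNSATISFIABLE

x5 = True:
  propagation gives x7=False, x4=True; an empty clause results — contradiction.
x5 = False:
  propagation gives x4=False, x2=True, x8=True; an empty clause results — contradiction.
Every branch closes, so no satisfying assignment exists.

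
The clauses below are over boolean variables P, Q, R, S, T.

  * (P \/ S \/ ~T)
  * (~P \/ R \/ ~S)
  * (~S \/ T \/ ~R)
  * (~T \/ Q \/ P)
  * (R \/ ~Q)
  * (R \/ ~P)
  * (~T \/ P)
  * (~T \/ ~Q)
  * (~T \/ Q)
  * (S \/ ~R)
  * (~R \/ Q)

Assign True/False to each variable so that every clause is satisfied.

P=F, Q=F, R=F, S=T, T=F

Check each clause:
  1. (S \/ ~T \/ P) — ~T is true.
  2. (~S \/ R \/ ~P) — ~P is true.
  3. (~R \/ ~S \/ T) — ~R is true.
  4. (~T \/ P \/ Q) — ~T is true.
  5. (R \/ ~Q) — ~Q is true.
  6. (~P \/ R) — ~P is true.
  7. (~T \/ P) — ~T is true.
  8. (~Q \/ ~T) — ~T is true.
  9. (~T \/ Q) — ~T is true.
  10. (S \/ ~R) — S is true.
  11. (~R \/ Q) — ~R is true.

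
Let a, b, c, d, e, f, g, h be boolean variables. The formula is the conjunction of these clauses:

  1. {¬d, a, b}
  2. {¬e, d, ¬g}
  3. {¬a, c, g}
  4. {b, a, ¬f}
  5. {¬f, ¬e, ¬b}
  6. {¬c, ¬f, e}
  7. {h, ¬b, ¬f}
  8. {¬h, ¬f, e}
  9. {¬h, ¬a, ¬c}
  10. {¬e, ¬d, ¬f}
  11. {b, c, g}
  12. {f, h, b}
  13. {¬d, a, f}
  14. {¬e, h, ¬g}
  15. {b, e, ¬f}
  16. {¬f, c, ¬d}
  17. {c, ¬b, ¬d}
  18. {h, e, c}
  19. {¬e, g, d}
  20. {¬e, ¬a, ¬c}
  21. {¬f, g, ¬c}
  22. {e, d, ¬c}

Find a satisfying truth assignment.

a=True, b=False, c=False, d=False, e=False, f=False, g=True, h=True

Try a = True.
Set b = False and propagate.
Set c = False and propagate.
  then g is forced to True.
For the remaining variables, d = False, e = False, f = False, h = True works.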